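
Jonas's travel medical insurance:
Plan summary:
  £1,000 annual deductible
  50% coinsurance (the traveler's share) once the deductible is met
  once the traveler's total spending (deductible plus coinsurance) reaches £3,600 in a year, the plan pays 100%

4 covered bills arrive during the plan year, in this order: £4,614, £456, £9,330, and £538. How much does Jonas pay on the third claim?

Bill 1, £4,614: £1,000 to deductible, leaving £3,614; traveler's 50% is £1,807. Cost to traveler: £2,807. OOP to date £2,807.
Bill 2, £456: deductible met; 50% of £456 = £228. Cost to traveler: £228. OOP to date £3,035.
Bill 3, £9,330: deductible already satisfied, so traveler's share is 50% × £9,330 = £4,665. Adding that to £3,035 gives £7,700, past the £3,600 cap; traveler pays only £3,600 − £3,035 = £565.

£565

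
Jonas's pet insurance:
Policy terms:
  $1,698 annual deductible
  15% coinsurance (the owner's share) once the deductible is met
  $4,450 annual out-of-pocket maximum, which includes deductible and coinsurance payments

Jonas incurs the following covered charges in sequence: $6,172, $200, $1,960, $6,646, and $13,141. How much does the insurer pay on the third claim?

Claim 1 ($6,172): $1,698 to deductible, leaving $4,474; coinsurance $4,474 × 15% = $671.10. Cost to owner: $2,369.10. OOP to date $2,369.10. Plan pays $6,172 − $2,369.10 = $3,802.90.
Claim 2 ($200): 15% coinsurance on $200 = $30. Owner pays $30; OOP now $2,399.10. Plan pays $200 − $30 = $170.
Claim 3 ($1,960): 15% coinsurance on $1,960 = $294. Cost to owner: $294. OOP to date $2,693.10. Plan pays $1,960 − $294 = $1,666.

$1,666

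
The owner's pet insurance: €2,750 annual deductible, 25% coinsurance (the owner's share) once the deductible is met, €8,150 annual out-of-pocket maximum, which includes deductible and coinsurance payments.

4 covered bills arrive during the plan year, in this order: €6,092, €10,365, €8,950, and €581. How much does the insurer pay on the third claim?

€6,976.75

Claim 1 — €6,092: €2,750 to deductible, leaving €3,342; coinsurance €3,342 × 25% = €835.50. Owner owes €3,585.50 (running OOP €3,585.50). Insurer: €6,092 − €3,585.50 = €2,506.50.
Claim 2 — €10,365: deductible already satisfied, so owner's share is 25% × €10,365 = €2,591.25. Owner owes €2,591.25 (running OOP €6,176.75). Plan pays €10,365 − €2,591.25 = €7,773.75.
Claim 3 — €8,950: deductible met; 25% of €8,950 = €2,237.50. Adding that to €6,176.75 gives €8,414.25, past the €8,150 cap; owner pays only €8,150 − €6,176.75 = €1,973.25. Plan pays €8,950 − €1,973.25 = €6,976.75.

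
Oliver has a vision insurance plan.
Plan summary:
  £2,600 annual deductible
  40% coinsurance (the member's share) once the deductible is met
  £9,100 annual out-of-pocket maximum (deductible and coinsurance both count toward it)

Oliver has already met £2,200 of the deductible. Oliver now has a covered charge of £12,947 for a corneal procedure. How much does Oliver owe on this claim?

Deductible still to meet: £2,600 − £2,200 = £400.
The remaining £12,547 (= £12,947 − £400) moves to coinsurance.
40% of £12,547 = £5,018.80 falls to the member.
So the member owes £400 + £5,018.80 = £5,418.80 before any cap.
Cumulative spending £2,200 + £5,418.80 = £7,618.80 stays under the £9,100 maximum.

£5,418.80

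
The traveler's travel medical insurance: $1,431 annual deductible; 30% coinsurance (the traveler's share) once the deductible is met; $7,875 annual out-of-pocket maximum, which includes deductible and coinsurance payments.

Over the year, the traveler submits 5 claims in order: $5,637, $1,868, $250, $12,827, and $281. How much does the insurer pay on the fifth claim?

Bill 1, $5,637: $1,431 finishes the deductible; $4,206 goes to coinsurance; traveler's 30% is $1,261.80. Traveler pays $2,692.80; OOP now $2,692.80. Insurer: $5,637 − $2,692.80 = $2,944.20.
Bill 2, $1,868: deductible already satisfied, so traveler's share is 30% × $1,868 = $560.40. Traveler pays $560.40; OOP now $3,253.20. Plan pays $1,868 − $560.40 = $1,307.60.
Bill 3, $250: deductible met; 30% of $250 = $75. Traveler owes $75 (running OOP $3,328.20). Plan pays $250 − $75 = $175.
Bill 4, $12,827: deductible already satisfied, so traveler's share is 30% × $12,827 = $3,848.10. Cost to traveler: $3,848.10. OOP to date $7,176.30. Plan pays $12,827 − $3,848.10 = $8,978.90.
Bill 5, $281: 30% coinsurance on $281 = $84.30. Traveler owes $84.30 (running OOP $7,260.60). Insurer: $281 − $84.30 = $196.70.

$196.70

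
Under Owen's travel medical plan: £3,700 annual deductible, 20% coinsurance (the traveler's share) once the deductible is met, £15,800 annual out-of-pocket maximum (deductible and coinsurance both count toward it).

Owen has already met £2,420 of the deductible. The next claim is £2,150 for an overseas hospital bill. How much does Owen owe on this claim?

Remaining deductible: £3,700 − £2,420 = £1,280.
The remaining £870 (= £2,150 − £1,280) moves to coinsurance.
20% of £870 = £174 falls to the traveler.
That puts the traveler's cost at £1,280 + £174 = £1,454 before any cap.
Total out-of-pocket so far would be £2,420 + £1,454 = £3,874, below the £15,800 cap — no reduction.

£1,454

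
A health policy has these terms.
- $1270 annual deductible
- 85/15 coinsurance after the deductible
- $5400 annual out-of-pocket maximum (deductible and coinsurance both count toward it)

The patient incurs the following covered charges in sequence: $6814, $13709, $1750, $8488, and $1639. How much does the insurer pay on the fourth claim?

Claim 1 ($6814): $1270 finishes the deductible; $5544 goes to coinsurance; patient's 15% is $831.60. Patient pays $2101.60; OOP now $2101.60. Plan pays $6814 − $2101.60 = $4712.40.
Claim 2 ($13709): deductible already satisfied, so patient's share is 15% × $13709 = $2056.35. Cost to patient: $2056.35. OOP to date $4157.95. Insurer: $13709 − $2056.35 = $11652.65.
Claim 3 ($1750): deductible already satisfied, so patient's share is 15% × $1750 = $262.50. Patient owes $262.50 (running OOP $4420.45). Plan pays $1750 − $262.50 = $1487.50.
Claim 4 ($8488): deductible met; 15% of $8488 = $1273.20. That would push OOP to $5693.65, over the $5400 cap, so patient pays $5400 − $4420.45 = $979.55. Plan pays $8488 − $979.55 = $7508.45.

$7508.45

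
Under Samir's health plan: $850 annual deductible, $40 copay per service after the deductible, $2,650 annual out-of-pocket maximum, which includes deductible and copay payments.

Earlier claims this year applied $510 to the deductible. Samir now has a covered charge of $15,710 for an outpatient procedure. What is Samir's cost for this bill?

$380

Deductible still to meet: $850 − $510 = $340.
After the $340 deductible portion, $15,710 − $340 = $15,370 is subject to the copay.
Copay on this service: $40.
So the patient owes $340 + $40 = $380 before any cap.
Total out-of-pocket so far would be $510 + $380 = $890, below the $2,650 cap — no reduction.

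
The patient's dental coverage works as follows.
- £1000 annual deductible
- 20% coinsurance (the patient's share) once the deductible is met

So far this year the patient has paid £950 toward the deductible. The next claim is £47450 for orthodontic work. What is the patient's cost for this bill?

£9530

£950 of the £1000 deductible is already met, leaving £50.
That leaves £47450 − £50 = £47400 for coinsurance.
Patient's 20% share of £47400 is £9480.
So the patient owes £50 + £9480 = £9530.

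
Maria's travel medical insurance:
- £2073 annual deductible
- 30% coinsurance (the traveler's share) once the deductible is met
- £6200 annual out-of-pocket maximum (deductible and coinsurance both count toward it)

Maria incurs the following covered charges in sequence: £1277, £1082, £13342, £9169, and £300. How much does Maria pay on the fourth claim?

#1 (£1277): all of it applies to the deductible. Cost to traveler: £1277. OOP to date £1277.
#2 (£1082): £796 finishes the deductible; £286 goes to coinsurance; traveler's 30% is £85.80. Cost to traveler: £881.80. OOP to date £2158.80.
#3 (£13342): deductible already satisfied, so traveler's share is 30% × £13342 = £4002.60. Traveler owes £4002.60 (running OOP £6161.40).
#4 (£9169): deductible met; 30% of £9169 = £2750.70. That would push OOP to £8912.10, over the £6200 cap, so traveler pays £6200 − £6161.40 = £38.60.

£38.60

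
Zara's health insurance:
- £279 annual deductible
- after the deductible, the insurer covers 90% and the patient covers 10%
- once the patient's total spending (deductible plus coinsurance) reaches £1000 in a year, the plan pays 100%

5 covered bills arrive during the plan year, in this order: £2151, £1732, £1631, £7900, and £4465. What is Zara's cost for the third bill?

£163.10

#1 (£2151): £279 finishes the deductible; £1872 goes to coinsurance; coinsurance £1872 × 10% = £187.20. Patient owes £466.20 (running OOP £466.20).
#2 (£1732): deductible already satisfied, so patient's share is 10% × £1732 = £173.20. Patient owes £173.20 (running OOP £639.40).
#3 (£1631): 10% coinsurance on £1631 = £163.10. Patient owes £163.10 (running OOP £802.50).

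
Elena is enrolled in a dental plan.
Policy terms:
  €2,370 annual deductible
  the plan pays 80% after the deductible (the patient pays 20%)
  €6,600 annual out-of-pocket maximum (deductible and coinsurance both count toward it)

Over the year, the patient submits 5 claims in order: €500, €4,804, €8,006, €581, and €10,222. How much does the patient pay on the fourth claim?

€116.20

Bill 1, €500: entire amount goes to the deductible. Patient pays €500; OOP now €500.
Bill 2, €4,804: €1,870 to deductible, leaving €2,934; coinsurance €2,934 × 20% = €586.80. Patient pays €2,456.80; OOP now €2,956.80.
Bill 3, €8,006: deductible already satisfied, so patient's share is 20% × €8,006 = €1,601.20. Cost to patient: €1,601.20. OOP to date €4,558.
Bill 4, €581: deductible met; 20% of €581 = €116.20. Patient pays €116.20; OOP now €4,674.20.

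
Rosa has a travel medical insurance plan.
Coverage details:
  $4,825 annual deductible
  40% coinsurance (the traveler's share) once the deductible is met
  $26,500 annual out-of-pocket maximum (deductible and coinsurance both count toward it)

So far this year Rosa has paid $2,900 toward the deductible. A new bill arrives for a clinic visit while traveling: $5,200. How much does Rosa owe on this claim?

$3,235

$2,900 of the $4,825 deductible is already met, leaving $1,925.
That leaves $5,200 − $1,925 = $3,275 for coinsurance.
Coinsurance: $3,275 × 40% = $1,310.
Traveler responsibility before any cap: $1,925 + $1,310 = $3,235.
Total out-of-pocket so far would be $2,900 + $3,235 = $6,135, below the $26,500 cap — no reduction.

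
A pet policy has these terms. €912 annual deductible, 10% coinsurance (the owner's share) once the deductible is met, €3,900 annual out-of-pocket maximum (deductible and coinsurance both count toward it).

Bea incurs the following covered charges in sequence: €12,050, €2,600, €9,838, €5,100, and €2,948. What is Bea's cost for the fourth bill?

€510

Claim 1 — €12,050: €912 to deductible, leaving €11,138; owner's 10% is €1,113.80. Cost to owner: €2,025.80. OOP to date €2,025.80.
Claim 2 — €2,600: 10% coinsurance on €2,600 = €260. Owner pays €260; OOP now €2,285.80.
Claim 3 — €9,838: deductible already satisfied, so owner's share is 10% × €9,838 = €983.80. Cost to owner: €983.80. OOP to date €3,269.60.
Claim 4 — €5,100: deductible met; 10% of €5,100 = €510. Owner owes €510 (running OOP €3,779.60).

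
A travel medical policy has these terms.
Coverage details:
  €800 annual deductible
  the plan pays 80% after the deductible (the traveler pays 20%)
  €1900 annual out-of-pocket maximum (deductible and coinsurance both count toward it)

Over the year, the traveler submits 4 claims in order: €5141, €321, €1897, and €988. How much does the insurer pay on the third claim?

Claim 1 (€5141): €800 finishes the deductible; €4341 goes to coinsurance; 20% of €4341 = €868.20. Traveler owes €1668.20 (running OOP €1668.20). Insurer: €5141 − €1668.20 = €3472.80.
Claim 2 (€321): deductible met; 20% of €321 = €64.20. Traveler owes €64.20 (running OOP €1732.40). Insurer: €321 − €64.20 = €256.80.
Claim 3 (€1897): 20% coinsurance on €1897 = €379.40. That would push OOP to €2111.80, over the €1900 cap, so traveler pays €1900 − €1732.40 = €167.60. Plan pays €1897 − €167.60 = €1729.40.

€1729.40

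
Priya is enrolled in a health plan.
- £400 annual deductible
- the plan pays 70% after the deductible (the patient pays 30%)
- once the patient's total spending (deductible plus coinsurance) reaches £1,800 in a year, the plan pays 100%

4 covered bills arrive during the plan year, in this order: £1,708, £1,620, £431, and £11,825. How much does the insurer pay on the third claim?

£301.70

#1 (£1,708): £400 finishes the deductible; £1,308 goes to coinsurance; coinsurance £1,308 × 30% = £392.40. Patient pays £792.40; OOP now £792.40. Insurer: £1,708 − £792.40 = £915.60.
#2 (£1,620): 30% coinsurance on £1,620 = £486. Cost to patient: £486. OOP to date £1,278.40. Plan pays £1,620 − £486 = £1,134.
#3 (£431): deductible already satisfied, so patient's share is 30% × £431 = £129.30. Patient owes £129.30 (running OOP £1,407.70). Insurer: £431 − £129.30 = £301.70.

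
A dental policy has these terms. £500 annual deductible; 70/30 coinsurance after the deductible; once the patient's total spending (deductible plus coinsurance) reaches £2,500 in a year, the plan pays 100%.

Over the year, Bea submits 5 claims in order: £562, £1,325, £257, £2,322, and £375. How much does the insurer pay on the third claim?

£179.90

Claim 1 — £562: £500 to deductible, leaving £62; coinsurance £62 × 30% = £18.60. Patient owes £518.60 (running OOP £518.60). Plan pays £562 − £518.60 = £43.40.
Claim 2 — £1,325: deductible already satisfied, so patient's share is 30% × £1,325 = £397.50. Patient owes £397.50 (running OOP £916.10). Plan pays £1,325 − £397.50 = £927.50.
Claim 3 — £257: deductible already satisfied, so patient's share is 30% × £257 = £77.10. Cost to patient: £77.10. OOP to date £993.20. Insurer: £257 − £77.10 = £179.90.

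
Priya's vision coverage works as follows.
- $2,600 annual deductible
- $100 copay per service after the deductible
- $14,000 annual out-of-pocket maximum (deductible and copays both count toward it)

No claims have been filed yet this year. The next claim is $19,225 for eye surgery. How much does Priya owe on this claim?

$2,700

Nothing has been paid toward the $2,600 deductible, so the first $2,600 of this charge is applied there.
After the $2,600 deductible portion, $19,225 − $2,600 = $16,625 is subject to the copay.
Copay on this service: $100.
That puts the member's cost at $2,600 + $100 = $2,700 before any cap.
Total out-of-pocket so far would be $0 + $2,700 = $2,700, below the $14,000 cap — no reduction.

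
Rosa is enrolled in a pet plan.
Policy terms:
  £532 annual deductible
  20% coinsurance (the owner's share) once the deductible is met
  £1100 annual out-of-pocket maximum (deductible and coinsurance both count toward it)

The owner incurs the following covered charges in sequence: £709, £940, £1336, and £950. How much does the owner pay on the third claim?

Claim 1 — £709: £532 to deductible, leaving £177; owner's 20% is £35.40. Cost to owner: £567.40. OOP to date £567.40.
Claim 2 — £940: deductible met; 20% of £940 = £188. Cost to owner: £188. OOP to date £755.40.
Claim 3 — £1336: deductible met; 20% of £1336 = £267.20. Cost to owner: £267.20. OOP to date £1022.60.

£267.20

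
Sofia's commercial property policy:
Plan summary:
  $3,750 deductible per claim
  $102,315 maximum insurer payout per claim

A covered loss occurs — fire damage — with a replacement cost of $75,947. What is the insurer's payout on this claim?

$72,197

After the deductible, $75,947 − $3,750 = $72,197 remains.
$72,197 is within the $102,315 limit, so the insurer pays $72,197.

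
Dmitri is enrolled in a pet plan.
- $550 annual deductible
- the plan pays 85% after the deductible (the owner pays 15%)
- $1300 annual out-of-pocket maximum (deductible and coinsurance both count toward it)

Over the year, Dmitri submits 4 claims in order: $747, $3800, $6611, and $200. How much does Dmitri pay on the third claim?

$150.45

Bill 1, $747: deductible takes $550, $197 remains; 15% of $197 = $29.55. Owner pays $579.55; OOP now $579.55.
Bill 2, $3800: 15% coinsurance on $3800 = $570. Owner owes $570 (running OOP $1149.55).
Bill 3, $6611: deductible met; 15% of $6611 = $991.65. OOP would hit $2141.20 > $1300, so the cap limits the owner to $1300 − $1149.55 = $150.45.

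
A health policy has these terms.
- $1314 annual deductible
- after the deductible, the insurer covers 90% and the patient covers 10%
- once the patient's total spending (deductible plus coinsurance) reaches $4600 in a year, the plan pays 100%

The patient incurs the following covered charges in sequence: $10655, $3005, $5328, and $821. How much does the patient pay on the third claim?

$532.80

Bill 1, $10655: $1314 finishes the deductible; $9341 goes to coinsurance; patient's 10% is $934.10. Patient owes $2248.10 (running OOP $2248.10).
Bill 2, $3005: 10% coinsurance on $3005 = $300.50. Patient owes $300.50 (running OOP $2548.60).
Bill 3, $5328: 10% coinsurance on $5328 = $532.80. Patient owes $532.80 (running OOP $3081.40).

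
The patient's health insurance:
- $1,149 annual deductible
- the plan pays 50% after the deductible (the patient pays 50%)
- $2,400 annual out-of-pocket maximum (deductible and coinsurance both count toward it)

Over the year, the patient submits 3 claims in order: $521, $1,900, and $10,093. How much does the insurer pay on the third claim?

$9,478

Claim 1 ($521): entire amount goes to the deductible. Cost to patient: $521. OOP to date $521. Insurer: $521 − $521 = $0.
Claim 2 ($1,900): $628 finishes the deductible; $1,272 goes to coinsurance; patient's 50% is $636. Patient owes $1,264 (running OOP $1,785). Insurer: $1,900 − $1,264 = $636.
Claim 3 ($10,093): deductible met; 50% of $10,093 = $5,046.50. Adding that to $1,785 gives $6,831.50, past the $2,400 cap; patient pays only $2,400 − $1,785 = $615. Insurer: $10,093 − $615 = $9,478.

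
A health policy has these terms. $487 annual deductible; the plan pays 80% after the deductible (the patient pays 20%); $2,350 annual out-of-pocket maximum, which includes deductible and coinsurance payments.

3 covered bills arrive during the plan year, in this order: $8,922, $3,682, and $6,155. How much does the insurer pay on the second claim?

Claim 1 ($8,922): $487 to deductible, leaving $8,435; coinsurance $8,435 × 20% = $1,687. Cost to patient: $2,174. OOP to date $2,174. Plan pays $8,922 − $2,174 = $6,748.
Claim 2 ($3,682): deductible met; 20% of $3,682 = $736.40. That would push OOP to $2,910.40, over the $2,350 cap, so patient pays $2,350 − $2,174 = $176. Insurer: $3,682 − $176 = $3,506.

$3,506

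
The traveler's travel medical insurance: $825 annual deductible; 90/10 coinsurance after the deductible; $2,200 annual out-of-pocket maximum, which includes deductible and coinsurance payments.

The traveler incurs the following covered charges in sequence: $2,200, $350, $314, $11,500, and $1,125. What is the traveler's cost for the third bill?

$31.40

Claim 1 ($2,200): $825 finishes the deductible; $1,375 goes to coinsurance; coinsurance $1,375 × 10% = $137.50. Traveler owes $962.50 (running OOP $962.50).
Claim 2 ($350): 10% coinsurance on $350 = $35. Traveler owes $35 (running OOP $997.50).
Claim 3 ($314): deductible met; 10% of $314 = $31.40. Traveler owes $31.40 (running OOP $1,028.90).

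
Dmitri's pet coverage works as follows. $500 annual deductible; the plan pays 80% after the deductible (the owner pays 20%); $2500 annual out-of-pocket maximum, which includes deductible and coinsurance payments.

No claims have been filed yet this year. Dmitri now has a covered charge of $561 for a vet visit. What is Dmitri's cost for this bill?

$512.20

Deductible not yet touched, so the first $500 of the bill goes to the deductible.
The remaining $61 (= $561 − $500) moves to coinsurance.
20% of $61 = $12.20 falls to the owner.
Owner responsibility before any cap: $500 + $12.20 = $512.20.
Cumulative spending $0 + $512.20 = $512.20 stays under the $2500 maximum.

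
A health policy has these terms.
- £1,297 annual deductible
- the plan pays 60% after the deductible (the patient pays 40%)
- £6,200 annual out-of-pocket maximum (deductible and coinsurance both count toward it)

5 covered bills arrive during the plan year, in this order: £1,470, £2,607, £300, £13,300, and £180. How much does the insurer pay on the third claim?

Bill 1, £1,470: £1,297 to deductible, leaving £173; patient's 40% is £69.20. Patient pays £1,366.20; OOP now £1,366.20. Plan pays £1,470 − £1,366.20 = £103.80.
Bill 2, £2,607: deductible already satisfied, so patient's share is 40% × £2,607 = £1,042.80. Patient pays £1,042.80; OOP now £2,409. Plan pays £2,607 − £1,042.80 = £1,564.20.
Bill 3, £300: deductible met; 40% of £300 = £120. Patient pays £120; OOP now £2,529. Insurer: £300 − £120 = £180.

£180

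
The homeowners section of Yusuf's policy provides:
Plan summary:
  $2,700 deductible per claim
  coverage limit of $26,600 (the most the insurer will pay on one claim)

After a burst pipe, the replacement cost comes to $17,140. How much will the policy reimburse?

After the deductible, $17,140 − $2,700 = $14,440 remains.
$14,440 ≤ $26,600, so the limit doesn't bind; insurer pays $14,440.

$14,440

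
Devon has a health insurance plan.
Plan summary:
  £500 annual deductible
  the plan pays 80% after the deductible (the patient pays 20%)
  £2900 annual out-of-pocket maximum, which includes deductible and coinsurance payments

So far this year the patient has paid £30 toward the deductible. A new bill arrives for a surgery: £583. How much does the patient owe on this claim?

Remaining deductible: £500 − £30 = £470.
The remaining £113 (= £583 − £470) moves to coinsurance.
Coinsurance: £113 × 20% = £22.60.
Patient responsibility before any cap: £470 + £22.60 = £492.60.
Year-to-date out-of-pocket becomes £30 + £492.60 = £522.60, still under the £2900 maximum, so no cap applies.

£492.60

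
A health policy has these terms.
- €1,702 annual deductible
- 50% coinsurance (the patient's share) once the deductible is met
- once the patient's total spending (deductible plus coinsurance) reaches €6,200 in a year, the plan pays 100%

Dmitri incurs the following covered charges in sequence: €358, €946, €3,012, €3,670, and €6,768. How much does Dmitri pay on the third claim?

Claim 1 — €358: fully absorbed by the deductible. Patient owes €358 (running OOP €358).
Claim 2 — €946: fully absorbed by the deductible. Patient pays €946; OOP now €1,304.
Claim 3 — €3,012: €398 to deductible, leaving €2,614; 50% of €2,614 = €1,307. Patient pays €1,705; OOP now €3,009.

€1,705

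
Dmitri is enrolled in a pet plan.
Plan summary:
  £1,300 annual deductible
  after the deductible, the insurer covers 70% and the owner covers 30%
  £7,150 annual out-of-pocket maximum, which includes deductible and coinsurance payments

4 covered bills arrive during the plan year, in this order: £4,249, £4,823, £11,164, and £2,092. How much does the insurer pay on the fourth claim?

£1,922.80

Bill 1, £4,249: £1,300 to deductible, leaving £2,949; owner's 30% is £884.70. Owner pays £2,184.70; OOP now £2,184.70. Plan pays £4,249 − £2,184.70 = £2,064.30.
Bill 2, £4,823: 30% coinsurance on £4,823 = £1,446.90. Cost to owner: £1,446.90. OOP to date £3,631.60. Plan pays £4,823 − £1,446.90 = £3,376.10.
Bill 3, £11,164: deductible already satisfied, so owner's share is 30% × £11,164 = £3,349.20. Owner owes £3,349.20 (running OOP £6,980.80). Insurer: £11,164 − £3,349.20 = £7,814.80.
Bill 4, £2,092: 30% coinsurance on £2,092 = £627.60. OOP would hit £7,608.40 > £7,150, so the cap limits the owner to £7,150 − £6,980.80 = £169.20. Plan pays £2,092 − £169.20 = £1,922.80.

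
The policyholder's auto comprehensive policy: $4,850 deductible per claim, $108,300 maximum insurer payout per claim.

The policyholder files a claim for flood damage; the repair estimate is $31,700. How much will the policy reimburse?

$26,850

Subtract the deductible: $31,700 − $4,850 = $26,850.
$26,850 is within the $108,300 limit, so the insurer pays $26,850.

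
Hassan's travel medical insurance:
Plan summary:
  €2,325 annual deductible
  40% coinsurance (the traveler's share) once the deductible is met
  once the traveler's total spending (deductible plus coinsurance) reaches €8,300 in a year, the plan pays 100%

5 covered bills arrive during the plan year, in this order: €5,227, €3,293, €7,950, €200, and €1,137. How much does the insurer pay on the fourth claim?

€120

#1 (€5,227): deductible takes €2,325, €2,902 remains; coinsurance €2,902 × 40% = €1,160.80. Traveler owes €3,485.80 (running OOP €3,485.80). Plan pays €5,227 − €3,485.80 = €1,741.20.
#2 (€3,293): deductible met; 40% of €3,293 = €1,317.20. Traveler owes €1,317.20 (running OOP €4,803). Plan pays €3,293 − €1,317.20 = €1,975.80.
#3 (€7,950): 40% coinsurance on €7,950 = €3,180. Cost to traveler: €3,180. OOP to date €7,983. Insurer: €7,950 − €3,180 = €4,770.
#4 (€200): deductible met; 40% of €200 = €80. Traveler pays €80; OOP now €8,063. Insurer: €200 − €80 = €120.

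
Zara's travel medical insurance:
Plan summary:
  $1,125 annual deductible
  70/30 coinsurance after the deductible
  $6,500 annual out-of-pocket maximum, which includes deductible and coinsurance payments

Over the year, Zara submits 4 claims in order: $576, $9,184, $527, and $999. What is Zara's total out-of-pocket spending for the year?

Claim 1 ($576): all of it applies to the deductible. Cost to traveler: $576. OOP to date $576.
Claim 2 ($9,184): deductible takes $549, $8,635 remains; traveler's 30% is $2,590.50. Traveler pays $3,139.50; OOP now $3,715.50.
Claim 3 ($527): deductible already satisfied, so traveler's share is 30% × $527 = $158.10. Traveler pays $158.10; OOP now $3,873.60.
Claim 4 ($999): deductible met; 30% of $999 = $299.70. Cost to traveler: $299.70. OOP to date $4,173.30.
Total paid by the traveler: $576 + $3,139.50 + $158.10 + $299.70 = $4,173.30.

$4,173.30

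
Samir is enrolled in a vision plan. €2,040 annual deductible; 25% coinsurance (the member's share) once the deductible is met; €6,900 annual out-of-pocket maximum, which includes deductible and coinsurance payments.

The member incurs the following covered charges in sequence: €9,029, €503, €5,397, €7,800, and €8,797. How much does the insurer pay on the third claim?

Claim 1 (€9,029): €2,040 finishes the deductible; €6,989 goes to coinsurance; 25% of €6,989 = €1,747.25. Member pays €3,787.25; OOP now €3,787.25. Insurer: €9,029 − €3,787.25 = €5,241.75.
Claim 2 (€503): deductible already satisfied, so member's share is 25% × €503 = €125.75. Member pays €125.75; OOP now €3,913. Insurer: €503 − €125.75 = €377.25.
Claim 3 (€5,397): deductible met; 25% of €5,397 = €1,349.25. Cost to member: €1,349.25. OOP to date €5,262.25. Plan pays €5,397 − €1,349.25 = €4,047.75.

€4,047.75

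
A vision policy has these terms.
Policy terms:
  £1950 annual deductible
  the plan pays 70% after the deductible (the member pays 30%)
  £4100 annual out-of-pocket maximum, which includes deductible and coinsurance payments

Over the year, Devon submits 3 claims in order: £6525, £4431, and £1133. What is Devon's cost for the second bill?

#1 (£6525): £1950 finishes the deductible; £4575 goes to coinsurance; member's 30% is £1372.50. Cost to member: £3322.50. OOP to date £3322.50.
#2 (£4431): deductible already satisfied, so member's share is 30% × £4431 = £1329.30. OOP would hit £4651.80 > £4100, so the cap limits the member to £4100 − £3322.50 = £777.50.

£777.50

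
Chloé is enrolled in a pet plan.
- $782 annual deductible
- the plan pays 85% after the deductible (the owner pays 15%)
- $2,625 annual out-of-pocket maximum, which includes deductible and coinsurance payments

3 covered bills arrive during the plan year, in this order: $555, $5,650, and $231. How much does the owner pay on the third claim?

#1 ($555): all of it applies to the deductible. Owner pays $555; OOP now $555.
#2 ($5,650): $227 finishes the deductible; $5,423 goes to coinsurance; 15% of $5,423 = $813.45. Owner owes $1,040.45 (running OOP $1,595.45).
#3 ($231): deductible already satisfied, so owner's share is 15% × $231 = $34.65. Owner pays $34.65; OOP now $1,630.10.

$34.65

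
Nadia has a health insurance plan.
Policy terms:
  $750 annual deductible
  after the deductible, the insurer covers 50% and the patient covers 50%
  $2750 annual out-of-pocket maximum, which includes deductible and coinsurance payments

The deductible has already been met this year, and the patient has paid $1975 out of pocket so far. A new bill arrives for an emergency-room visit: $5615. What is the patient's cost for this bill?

$775

The deductible is already satisfied, so the full bill goes to coinsurance.
50% of $5615 = $2807.50 falls to the patient.
Adding $2807.50 to the $1975 already spent would give $4782.50, which exceeds the $2750 cap; the patient pays just $2750 − $1975 = $775.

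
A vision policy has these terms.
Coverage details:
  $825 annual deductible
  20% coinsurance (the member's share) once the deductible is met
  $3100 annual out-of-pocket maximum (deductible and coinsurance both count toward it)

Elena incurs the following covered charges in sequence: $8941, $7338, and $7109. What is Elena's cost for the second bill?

Claim 1 — $8941: $825 to deductible, leaving $8116; 20% of $8116 = $1623.20. Member owes $2448.20 (running OOP $2448.20).
Claim 2 — $7338: deductible met; 20% of $7338 = $1467.60. That would push OOP to $3915.80, over the $3100 cap, so member pays $3100 − $2448.20 = $651.80.

$651.80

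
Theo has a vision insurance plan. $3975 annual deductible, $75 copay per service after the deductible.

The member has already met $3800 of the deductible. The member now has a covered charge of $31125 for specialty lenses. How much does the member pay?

Deductible still to meet: $3975 − $3800 = $175.
The remaining $30950 (= $31125 − $175) moves to the copay.
Copay on this service: $75.
Member responsibility: $175 + $75 = $250.

$250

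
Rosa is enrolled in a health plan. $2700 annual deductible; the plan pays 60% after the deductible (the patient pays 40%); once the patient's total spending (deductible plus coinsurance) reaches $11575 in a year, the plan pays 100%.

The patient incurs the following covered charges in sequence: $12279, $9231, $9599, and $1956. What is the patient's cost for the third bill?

Bill 1, $12279: deductible takes $2700, $9579 remains; coinsurance $9579 × 40% = $3831.60. Patient owes $6531.60 (running OOP $6531.60).
Bill 2, $9231: deductible already satisfied, so patient's share is 40% × $9231 = $3692.40. Patient owes $3692.40 (running OOP $10224).
Bill 3, $9599: deductible met; 40% of $9599 = $3839.60. That would push OOP to $14063.60, over the $11575 cap, so patient pays $11575 − $10224 = $1351.

$1351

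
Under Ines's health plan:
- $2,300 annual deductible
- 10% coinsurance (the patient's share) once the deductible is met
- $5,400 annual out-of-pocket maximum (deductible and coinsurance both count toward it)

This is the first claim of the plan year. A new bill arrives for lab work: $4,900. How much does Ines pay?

$2,560

The full $2,300 deductible is still open; $2,300 of this bill applies to it.
After the $2,300 deductible portion, $4,900 − $2,300 = $2,600 is subject to coinsurance.
Coinsurance: $2,600 × 10% = $260.
Patient responsibility before any cap: $2,300 + $260 = $2,560.
Year-to-date out-of-pocket becomes $0 + $2,560 = $2,560, still under the $5,400 maximum, so no cap applies.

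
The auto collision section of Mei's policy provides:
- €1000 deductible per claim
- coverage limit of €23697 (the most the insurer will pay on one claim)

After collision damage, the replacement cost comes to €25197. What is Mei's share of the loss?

After the deductible, €25197 − €1000 = €24197 remains.
€24197 exceeds the €23697 limit, so the insurer pays the limit: €23697.
Driver's share is the uncovered remainder: €25197 − €23697 = €1500.

€1500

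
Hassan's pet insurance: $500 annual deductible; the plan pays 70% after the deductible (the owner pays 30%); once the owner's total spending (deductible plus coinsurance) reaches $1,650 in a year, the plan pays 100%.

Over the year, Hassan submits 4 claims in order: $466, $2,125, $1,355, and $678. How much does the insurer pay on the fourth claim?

Claim 1 — $466: all of it applies to the deductible. Owner owes $466 (running OOP $466). Plan pays $466 − $466 = $0.
Claim 2 — $2,125: $34 finishes the deductible; $2,091 goes to coinsurance; coinsurance $2,091 × 30% = $627.30. Owner owes $661.30 (running OOP $1,127.30). Plan pays $2,125 − $661.30 = $1,463.70.
Claim 3 — $1,355: deductible met; 30% of $1,355 = $406.50. Owner pays $406.50; OOP now $1,533.80. Plan pays $1,355 − $406.50 = $948.50.
Claim 4 — $678: deductible already satisfied, so owner's share is 30% × $678 = $203.40. That would push OOP to $1,737.20, over the $1,650 cap, so owner pays $1,650 − $1,533.80 = $116.20. Plan pays $678 − $116.20 = $561.80.

$561.80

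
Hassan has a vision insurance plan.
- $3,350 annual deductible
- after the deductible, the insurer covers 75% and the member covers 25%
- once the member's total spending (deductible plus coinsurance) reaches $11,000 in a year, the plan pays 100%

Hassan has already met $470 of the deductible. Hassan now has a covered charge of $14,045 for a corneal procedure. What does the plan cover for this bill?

Deductible still to meet: $3,350 − $470 = $2,880.
After the $2,880 deductible portion, $14,045 − $2,880 = $11,165 is subject to coinsurance.
Member's 25% share of $11,165 is $2,791.25.
So the member owes $2,880 + $2,791.25 = $5,671.25 before any cap.
Year-to-date out-of-pocket becomes $470 + $5,671.25 = $6,141.25, still under the $11,000 maximum, so no cap applies.
The insurer covers the remainder: $14,045 − $5,671.25 = $8,373.75.

$8,373.75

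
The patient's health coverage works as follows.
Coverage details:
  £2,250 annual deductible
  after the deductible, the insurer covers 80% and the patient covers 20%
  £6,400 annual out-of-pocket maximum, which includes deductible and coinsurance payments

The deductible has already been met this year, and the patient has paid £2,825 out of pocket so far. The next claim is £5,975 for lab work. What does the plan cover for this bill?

£4,780

With the deductible met, the entire £5,975 is subject to coinsurance.
Patient's 20% share of £5,975 is £1,195.
Year-to-date out-of-pocket becomes £2,825 + £1,195 = £4,020, still under the £6,400 maximum, so no cap applies.
The insurer covers the remainder: £5,975 − £1,195 = £4,780.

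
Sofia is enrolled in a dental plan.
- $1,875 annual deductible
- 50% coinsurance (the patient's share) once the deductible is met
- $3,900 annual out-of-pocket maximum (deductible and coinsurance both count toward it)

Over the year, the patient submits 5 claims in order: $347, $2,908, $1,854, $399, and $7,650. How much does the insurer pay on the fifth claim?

$7,441.50

Claim 1 ($347): fully absorbed by the deductible. Cost to patient: $347. OOP to date $347. Plan pays $347 − $347 = $0.
Claim 2 ($2,908): $1,528 finishes the deductible; $1,380 goes to coinsurance; patient's 50% is $690. Cost to patient: $2,218. OOP to date $2,565. Insurer: $2,908 − $2,218 = $690.
Claim 3 ($1,854): 50% coinsurance on $1,854 = $927. Cost to patient: $927. OOP to date $3,492. Insurer: $1,854 − $927 = $927.
Claim 4 ($399): deductible already satisfied, so patient's share is 50% × $399 = $199.50. Patient owes $199.50 (running OOP $3,691.50). Insurer: $399 − $199.50 = $199.50.
Claim 5 ($7,650): 50% coinsurance on $7,650 = $3,825. That would push OOP to $7,516.50, over the $3,900 cap, so patient pays $3,900 − $3,691.50 = $208.50. Plan pays $7,650 − $208.50 = $7,441.50.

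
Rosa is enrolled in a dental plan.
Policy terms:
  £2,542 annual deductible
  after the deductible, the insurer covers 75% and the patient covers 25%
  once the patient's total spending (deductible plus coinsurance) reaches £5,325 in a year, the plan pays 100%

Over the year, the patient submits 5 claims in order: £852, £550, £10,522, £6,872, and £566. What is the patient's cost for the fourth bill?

£437.50

#1 (£852): all of it applies to the deductible. Patient pays £852; OOP now £852.
#2 (£550): all of it applies to the deductible. Cost to patient: £550. OOP to date £1,402.
#3 (£10,522): £1,140 to deductible, leaving £9,382; coinsurance £9,382 × 25% = £2,345.50. Patient owes £3,485.50 (running OOP £4,887.50).
#4 (£6,872): deductible already satisfied, so patient's share is 25% × £6,872 = £1,718. That would push OOP to £6,605.50, over the £5,325 cap, so patient pays £5,325 − £4,887.50 = £437.50.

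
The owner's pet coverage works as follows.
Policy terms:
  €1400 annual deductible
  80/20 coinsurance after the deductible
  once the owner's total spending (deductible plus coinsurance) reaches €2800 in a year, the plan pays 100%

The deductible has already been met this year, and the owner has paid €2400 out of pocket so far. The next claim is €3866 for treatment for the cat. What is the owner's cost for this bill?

€400

The deductible is already satisfied, so the full bill goes to coinsurance.
20% of €3866 = €773.20 falls to the owner.
Year-to-date out-of-pocket would reach €2400 + €773.20 = €3173.20, above the €2800 maximum, so the owner pays only €2800 − €2400 = €400.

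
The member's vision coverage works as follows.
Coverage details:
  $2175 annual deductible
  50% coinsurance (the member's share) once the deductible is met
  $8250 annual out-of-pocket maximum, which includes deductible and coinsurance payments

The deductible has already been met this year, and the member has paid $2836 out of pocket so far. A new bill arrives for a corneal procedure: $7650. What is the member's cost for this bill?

The deductible is already satisfied, so the full bill goes to coinsurance.
50% of $7650 = $3825 falls to the member.
Total out-of-pocket so far would be $2836 + $3825 = $6661, below the $8250 cap — no reduction.

$3825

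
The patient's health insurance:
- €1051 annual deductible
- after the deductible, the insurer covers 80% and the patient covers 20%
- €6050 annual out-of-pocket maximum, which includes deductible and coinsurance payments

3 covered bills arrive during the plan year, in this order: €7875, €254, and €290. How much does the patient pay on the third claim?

Bill 1, €7875: €1051 to deductible, leaving €6824; patient's 20% is €1364.80. Cost to patient: €2415.80. OOP to date €2415.80.
Bill 2, €254: deductible met; 20% of €254 = €50.80. Patient owes €50.80 (running OOP €2466.60).
Bill 3, €290: deductible met; 20% of €290 = €58. Patient pays €58; OOP now €2524.60.

€58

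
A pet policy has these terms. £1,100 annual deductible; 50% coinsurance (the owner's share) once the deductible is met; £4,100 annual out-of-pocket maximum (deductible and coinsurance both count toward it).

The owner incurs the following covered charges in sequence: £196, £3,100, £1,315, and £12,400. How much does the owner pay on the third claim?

Bill 1, £196: fully absorbed by the deductible. Owner owes £196 (running OOP £196).
Bill 2, £3,100: deductible takes £904, £2,196 remains; owner's 50% is £1,098. Owner owes £2,002 (running OOP £2,198).
Bill 3, £1,315: deductible met; 50% of £1,315 = £657.50. Owner owes £657.50 (running OOP £2,855.50).

£657.50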